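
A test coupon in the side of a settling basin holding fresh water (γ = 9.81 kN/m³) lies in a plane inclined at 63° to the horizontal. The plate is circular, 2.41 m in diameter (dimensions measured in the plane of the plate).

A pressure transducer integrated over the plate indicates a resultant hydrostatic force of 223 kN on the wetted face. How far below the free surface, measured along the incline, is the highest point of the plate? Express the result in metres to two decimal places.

y_top ≈ 4.39 m

γ = 9.81 kN/m³.
A = π(1.205)² = 4.56167 m².
From F = γ·h_c·A, the centroid depth is h_c = 223/(9.81 × 4.56167) = 4.98324 m.
Let θ = 63° be the plate's angle to the horizontal; measure y along the incline from where the plane meets the free surface. Vertical depth h = y·sinθ with sinθ = 0.891007.
Along the incline, y_c = h_c/sinθ = 4.98324/0.891007 = 5.59282 m.
The centroid is at the centre, 1.205 m below the top of the plate, so the highest point sits at y_top = 5.59282 − 1.205 = 4.38782 m along the incline.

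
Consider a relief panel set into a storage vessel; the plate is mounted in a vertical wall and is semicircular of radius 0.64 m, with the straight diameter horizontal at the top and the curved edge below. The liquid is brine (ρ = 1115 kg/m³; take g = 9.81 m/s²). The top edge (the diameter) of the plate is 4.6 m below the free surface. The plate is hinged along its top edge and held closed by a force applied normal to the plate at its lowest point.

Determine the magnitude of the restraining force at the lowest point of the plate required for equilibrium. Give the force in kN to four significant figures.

γ = ρg = 1115 × 9.81 / 1000 = 10.93815 kN/m³.
The centroid of a semicircle lies 4r/(3π) = 0.271624 m from the diameter, here below the top edge, so the centroid depth is h_c = 4.6 + 0.271624 = 4.87162 m.
A = πr²/2 = π × 0.64²/2 = 0.643398 m².
Resultant F = γ·h_c·A = 10.93815 × 4.87162 × 0.643398 = 34.2844 kN.
I_c = (π/8 − 8/(9π))·r⁴ = 0.109757 × 0.64⁴ = 0.0184142 m⁴.
Centre of pressure: y_p = y_c + I_c/(y_c·A) = 4.87162 + 0.0184142/(4.87162 × 0.643398) = 4.87162 + 0.00587489 = 4.87749 m along the plane.
The resultant acts 0.271624 + 0.00587489 = 0.277499 m (along the plate) below the hinge at the top edge, so the moment about the hinge is M = F × 0.277499 = 34.2844 × 0.277499 = 9.51389 kN·m.
A normal force at the bottom, 0.64 m from the hinge, must supply this moment: P = 9.51389/0.64 = 14.8655 kN.

P ≈ 14.87 kN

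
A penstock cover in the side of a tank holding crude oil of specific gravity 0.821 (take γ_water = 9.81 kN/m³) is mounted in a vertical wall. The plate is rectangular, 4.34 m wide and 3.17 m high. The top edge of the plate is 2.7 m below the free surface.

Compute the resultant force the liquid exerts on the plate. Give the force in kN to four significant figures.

γ = 0.821 × 9.81 = 8.05401 kN/m³.
The centroid lies 3.17/2 = 1.585 m below the top edge, so the centroid depth is h_c = 2.7 + 1.585 = 4.285 m.
A = 4.34 × 3.17 = 13.7578 m².
Resultant F = γ·h_c·A = 8.05401 × 4.285 × 13.7578 = 474.801 kN.

F ≈ 474.8 kN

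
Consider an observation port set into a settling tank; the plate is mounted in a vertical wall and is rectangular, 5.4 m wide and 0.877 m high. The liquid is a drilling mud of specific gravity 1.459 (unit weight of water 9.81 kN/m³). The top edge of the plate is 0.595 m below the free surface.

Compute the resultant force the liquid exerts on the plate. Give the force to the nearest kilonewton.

F ≈ 70 kN

γ = 1.459 × 9.81 = 14.31279 kN/m³.
The centroid lies 0.877/2 = 0.4385 m below the top edge, so the centroid depth is h_c = 0.595 + 0.4385 = 1.0335 m.
A = 5.4 × 0.877 = 4.7358 m².
Resultant F = γ·h_c·A = 14.31279 × 1.0335 × 4.7358 = 70.0532 kN.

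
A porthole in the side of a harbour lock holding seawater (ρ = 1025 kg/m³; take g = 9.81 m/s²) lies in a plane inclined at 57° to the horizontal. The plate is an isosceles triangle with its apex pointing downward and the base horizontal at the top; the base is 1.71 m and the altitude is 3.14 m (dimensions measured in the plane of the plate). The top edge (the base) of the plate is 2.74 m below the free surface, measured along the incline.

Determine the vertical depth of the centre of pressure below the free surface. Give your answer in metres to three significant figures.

h_p = 3.30 m

γ = ρg = 1025 × 9.81 / 1000 = 10.05525 kN/m³.
Let θ = 57° be the plate's angle to the horizontal; measure y along the incline from where the plane meets the free surface. Vertical depth h = y·sinθ with sinθ = 0.838671.
With the apex down, the centroid sits h/3 = 3.14/3 = 1.04667 m below the base (the top edge), so y_c = 2.74 + 1.04667 = 3.78667 m and h_c = 3.78667 × 0.838671 = 3.17577 m.
A = ½ × 1.71 × 3.14 = 2.6847 m².
Resultant F = γ·h_c·A = 10.05525 × 3.17577 × 2.6847 = 85.731 kN.
I_c = b·h³/36 = 1.71 × 3.14³/36 = 1.47056 m⁴.
Centre of pressure: y_p = y_c + I_c/(y_c·A) = 3.78667 + 1.47056/(3.78667 × 2.6847) = 3.78667 + 0.144654 = 3.93132 m along the plane.
Vertically, h_p = y_p·sinθ = 3.93132 × 0.838671 = 3.29708 m.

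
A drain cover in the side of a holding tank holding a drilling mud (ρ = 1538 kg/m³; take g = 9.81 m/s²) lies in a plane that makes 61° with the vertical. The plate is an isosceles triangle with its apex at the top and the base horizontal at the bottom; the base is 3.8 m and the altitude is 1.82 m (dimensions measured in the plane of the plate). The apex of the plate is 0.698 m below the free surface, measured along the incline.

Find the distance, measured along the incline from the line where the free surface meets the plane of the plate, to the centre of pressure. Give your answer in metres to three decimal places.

γ = ρg = 1538 × 9.81 / 1000 = 15.08778 kN/m³.
The plate makes 61° with the vertical, i.e. θ = 90° − 61° = 29° to the horizontal. Measuring y along the incline from the free-surface line, vertical depth h = y·sinθ with sinθ = 0.484810.
With the apex up, the centroid sits 2h/3 = 2 × 1.82/3 = 1.21333 m below the apex, so y_c = 0.698 + 1.21333 = 1.91133 m and h_c = 1.91133 × 0.484810 = 0.926632 m.
A = ½ × 3.8 × 1.82 = 3.458 m².
Resultant F = γ·h_c·A = 15.08778 × 0.926632 × 3.458 = 48.3457 kN.
I_c = b·h³/36 = 3.8 × 1.82³/36 = 0.636349 m⁴.
Centre of pressure: y_p = y_c + I_c/(y_c·A) = 1.91133 + 0.636349/(1.91133 × 3.458) = 1.91133 + 0.0962797 = 2.00761 m along the plane.

y_p = 2.008 m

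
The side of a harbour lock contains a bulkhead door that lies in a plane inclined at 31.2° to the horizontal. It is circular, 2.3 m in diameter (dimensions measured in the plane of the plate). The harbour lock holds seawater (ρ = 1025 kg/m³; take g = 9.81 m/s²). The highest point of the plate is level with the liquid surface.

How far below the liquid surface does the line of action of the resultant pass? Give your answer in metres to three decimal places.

γ = ρg = 1025 × 9.81 / 1000 = 10.05525 kN/m³.
Let θ = 31.2° be the plate's angle to the horizontal; measure y along the incline from where the plane meets the free surface. Vertical depth h = y·sinθ with sinθ = 0.518027.
The centroid is at the centre, 1.15 m below the top of the plate, so y_c = 1.15 m and h_c = 1.15 × 0.518027 = 0.595731 m.
A = π(1.15)² = 4.15476 m².
Resultant F = γ·h_c·A = 10.05525 × 0.595731 × 4.15476 = 24.8879 kN.
I_c = πr⁴/4 = π × 1.15⁴/4 = 1.37367 m⁴.
Centre of pressure: y_p = y_c + I_c/(y_c·A) = 1.15 + 1.37367/(1.15 × 4.15476) = 1.15 + 0.287501 = 1.4375 m along the plane.
Vertically, h_p = y_p·sinθ = 1.4375 × 0.518027 = 0.744664 m.

h_p = 0.745 m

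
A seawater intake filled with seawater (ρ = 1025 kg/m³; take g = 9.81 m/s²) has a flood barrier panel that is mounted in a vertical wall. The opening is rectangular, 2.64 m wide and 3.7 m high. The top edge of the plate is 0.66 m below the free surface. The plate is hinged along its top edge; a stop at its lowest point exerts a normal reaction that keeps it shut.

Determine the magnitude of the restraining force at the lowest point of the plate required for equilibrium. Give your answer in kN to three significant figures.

γ = ρg = 1025 × 9.81 / 1000 = 10.05525 kN/m³.
The centroid lies 3.7/2 = 1.85 m below the top edge, so the centroid depth is h_c = 0.66 + 1.85 = 2.51 m.
A = 2.64 × 3.7 = 9.768 m².
Resultant F = γ·h_c·A = 10.05525 × 2.51 × 9.768 = 246.531 kN.
I_c = b·h³/12 = 2.64 × 3.7³/12 = 11.1437 m⁴.
Centre of pressure: y_p = y_c + I_c/(y_c·A) = 2.51 + 11.1437/(2.51 × 9.768) = 2.51 + 0.454517 = 2.96452 m along the plane.
The resultant acts 1.85 + 0.454517 = 2.30452 m (along the plate) below the hinge at the top edge, so the moment about the hinge is M = F × 2.30452 = 246.531 × 2.30452 = 568.136 kN·m.
A normal force at the bottom, 3.7 m from the hinge, must supply this moment: P = 568.136/3.7 = 153.55 kN.

P ≈ 154 kN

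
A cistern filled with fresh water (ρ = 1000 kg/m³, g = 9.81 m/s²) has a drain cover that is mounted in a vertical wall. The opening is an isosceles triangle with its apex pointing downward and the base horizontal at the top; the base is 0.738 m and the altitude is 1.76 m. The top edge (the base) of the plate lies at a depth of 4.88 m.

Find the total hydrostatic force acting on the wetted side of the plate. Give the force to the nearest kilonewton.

γ = ρg = 1000 × 9.81 = 9810 N/m³ = 9.81 kN/m³.
With the apex down, the centroid sits h/3 = 1.76/3 = 0.586667 m below the base (the top edge), so the centroid depth is h_c = 4.88 + 0.586667 = 5.46667 m.
A = ½ × 0.738 × 1.76 = 0.64944 m².
Resultant F = γ·h_c·A = 9.81 × 5.46667 × 0.64944 = 34.8282 kN.

F ≈ 35 kN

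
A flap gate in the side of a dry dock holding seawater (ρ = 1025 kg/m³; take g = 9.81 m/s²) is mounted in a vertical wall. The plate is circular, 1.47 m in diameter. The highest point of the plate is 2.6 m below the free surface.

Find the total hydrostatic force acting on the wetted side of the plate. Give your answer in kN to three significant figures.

F ≈ 56.9 kN

γ = ρg = 1025 × 9.81 / 1000 = 10.05525 kN/m³.
The centroid is at the centre, 0.735 m below the top of the plate, so the centroid depth is h_c = 2.6 + 0.735 = 3.335 m.
A = π(0.735)² = 1.69717 m².
Resultant F = γ·h_c·A = 10.05525 × 3.335 × 1.69717 = 56.9133 kN.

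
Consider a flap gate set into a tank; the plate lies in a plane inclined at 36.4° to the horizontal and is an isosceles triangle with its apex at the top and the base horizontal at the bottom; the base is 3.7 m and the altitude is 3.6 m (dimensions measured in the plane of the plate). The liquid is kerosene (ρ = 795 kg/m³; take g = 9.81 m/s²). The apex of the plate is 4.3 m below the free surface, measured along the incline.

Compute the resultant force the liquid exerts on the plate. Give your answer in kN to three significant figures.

γ = ρg = 795 × 9.81 / 1000 = 7.79895 kN/m³.
Let θ = 36.4° be the plate's angle to the horizontal; measure y along the incline from where the plane meets the free surface. Vertical depth h = y·sinθ with sinθ = 0.593419.
With the apex up, the centroid sits 2h/3 = 2 × 3.6/3 = 2.4 m below the apex, so y_c = 4.3 + 2.4 = 6.7 m and h_c = 6.7 × 0.593419 = 3.97591 m.
A = ½ × 3.7 × 3.6 = 6.66 m².
Resultant F = γ·h_c·A = 7.79895 × 3.97591 × 6.66 = 206.513 kN.

F ≈ 207 kN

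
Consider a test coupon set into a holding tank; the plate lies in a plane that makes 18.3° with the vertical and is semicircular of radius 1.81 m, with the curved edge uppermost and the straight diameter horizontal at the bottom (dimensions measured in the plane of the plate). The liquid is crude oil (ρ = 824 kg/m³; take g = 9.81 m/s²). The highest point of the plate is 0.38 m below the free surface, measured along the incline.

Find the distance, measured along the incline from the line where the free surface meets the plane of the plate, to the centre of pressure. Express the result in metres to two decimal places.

y_p = 1.58 m

γ = ρg = 824 × 9.81 / 1000 = 8.08344 kN/m³.
The plate makes 18.3° with the vertical, i.e. θ = 90° − 18.3° = 71.7° to the horizontal. Measuring y along the incline from the free-surface line, vertical depth h = y·sinθ with sinθ = 0.949425.
The centroid lies 4r/(3π) = 0.768188 m above the diameter, so r − 4r/(3π) = 1.81 − 0.768188 = 1.04181 m below the topmost point, so y_c = 0.38 + 1.04181 = 1.42181 m and h_c = 1.42181 × 0.949425 = 1.3499 m.
A = πr²/2 = π × 1.81²/2 = 5.14609 m².
Resultant F = γ·h_c·A = 8.08344 × 1.3499 × 5.14609 = 56.1533 kN.
I_c = (π/8 − 8/(9π))·r⁴ = 0.109757 × 1.81⁴ = 1.178 m⁴.
Centre of pressure: y_p = y_c + I_c/(y_c·A) = 1.42181 + 1.178/(1.42181 × 5.14609) = 1.42181 + 0.161 = 1.58281 m along the plane.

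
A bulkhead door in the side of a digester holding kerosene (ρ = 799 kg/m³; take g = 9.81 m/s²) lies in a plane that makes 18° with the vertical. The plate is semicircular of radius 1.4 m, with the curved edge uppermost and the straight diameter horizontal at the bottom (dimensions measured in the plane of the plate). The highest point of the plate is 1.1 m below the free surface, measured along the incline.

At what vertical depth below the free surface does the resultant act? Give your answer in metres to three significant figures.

h_p = 1.88 m

γ = ρg = 799 × 9.81 / 1000 = 7.83819 kN/m³.
The plate makes 18° with the vertical, i.e. θ = 90° − 18° = 72° to the horizontal. Measuring y along the incline from the free-surface line, vertical depth h = y·sinθ with sinθ = 0.951057.
The centroid lies 4r/(3π) = 0.594178 m above the diameter, so r − 4r/(3π) = 1.4 − 0.594178 = 0.805822 m below the topmost point, so y_c = 1.1 + 0.805822 = 1.90582 m and h_c = 1.90582 × 0.951057 = 1.81254 m.
A = πr²/2 = π × 1.4²/2 = 3.07876 m².
Resultant F = γ·h_c·A = 7.83819 × 1.81254 × 3.07876 = 43.74 kN.
I_c = (π/8 − 8/(9π))·r⁴ = 0.109757 × 1.4⁴ = 0.421642 m⁴.
Centre of pressure: y_p = y_c + I_c/(y_c·A) = 1.90582 + 0.421642/(1.90582 × 3.07876) = 1.90582 + 0.0718598 = 1.97768 m along the plane.
Vertically, h_p = y_p·sinθ = 1.97768 × 0.951057 = 1.88089 m.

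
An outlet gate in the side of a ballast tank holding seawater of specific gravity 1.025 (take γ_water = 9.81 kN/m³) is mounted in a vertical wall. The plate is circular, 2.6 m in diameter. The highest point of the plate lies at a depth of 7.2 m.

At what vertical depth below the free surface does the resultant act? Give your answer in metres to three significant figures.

γ = 1.025 × 9.81 = 10.05525 kN/m³.
The centroid is at the centre, 1.3 m below the top of the plate, so the centroid depth is h_c = 7.2 + 1.3 = 8.5 m.
A = π(1.3)² = 5.30929 m².
Resultant F = γ·h_c·A = 10.05525 × 8.5 × 5.30929 = 453.783 kN.
I_c = πr⁴/4 = π × 1.3⁴/4 = 2.24318 m⁴.
Centre of pressure: y_p = y_c + I_c/(y_c·A) = 8.5 + 2.24318/(8.5 × 5.30929) = 8.5 + 0.049706 = 8.54971 m along the plane.

h_p = 8.55 m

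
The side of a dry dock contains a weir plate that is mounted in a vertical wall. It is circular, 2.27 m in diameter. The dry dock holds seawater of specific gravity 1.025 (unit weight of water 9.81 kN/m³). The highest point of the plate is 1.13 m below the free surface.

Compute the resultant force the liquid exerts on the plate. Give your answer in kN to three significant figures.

γ = 1.025 × 9.81 = 10.05525 kN/m³.
The centroid is at the centre, 1.135 m below the top of the plate, so the centroid depth is h_c = 1.13 + 1.135 = 2.265 m.
A = π(1.135)² = 4.04708 m².
Resultant F = γ·h_c·A = 10.05525 × 2.265 × 4.04708 = 92.1728 kN.

F ≈ 92.2 kN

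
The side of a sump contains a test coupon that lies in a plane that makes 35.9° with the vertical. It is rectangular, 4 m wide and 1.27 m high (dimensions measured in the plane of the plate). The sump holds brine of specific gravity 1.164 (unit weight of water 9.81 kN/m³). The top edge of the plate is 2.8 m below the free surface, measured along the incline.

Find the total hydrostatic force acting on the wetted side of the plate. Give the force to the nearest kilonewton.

γ = 1.164 × 9.81 = 11.41884 kN/m³.
The plate makes 35.9° with the vertical, i.e. θ = 90° − 35.9° = 54.1° to the horizontal. Measuring y along the incline from the free-surface line, vertical depth h = y·sinθ with sinθ = 0.810042.
The centroid lies 1.27/2 = 0.635 m below the top edge, so y_c = 2.8 + 0.635 = 3.435 m and h_c = 3.435 × 0.810042 = 2.78249 m.
A = 4 × 1.27 = 5.08 m².
Resultant F = γ·h_c·A = 11.41884 × 2.78249 × 5.08 = 161.406 kN.

F ≈ 161 kN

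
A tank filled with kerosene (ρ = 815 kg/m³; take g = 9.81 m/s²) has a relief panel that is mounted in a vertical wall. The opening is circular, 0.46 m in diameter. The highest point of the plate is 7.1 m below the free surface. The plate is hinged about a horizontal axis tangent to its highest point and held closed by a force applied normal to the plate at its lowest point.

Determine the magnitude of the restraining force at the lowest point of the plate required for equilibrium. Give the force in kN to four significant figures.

γ = ρg = 815 × 9.81 / 1000 = 7.99515 kN/m³.
The centroid is at the centre, 0.23 m below the top of the plate, so the centroid depth is h_c = 7.1 + 0.23 = 7.33 m.
A = π(0.23)² = 0.16619 m².
Resultant F = γ·h_c·A = 7.99515 × 7.33 × 0.16619 = 9.73947 kN.
I_c = πr⁴/4 = π × 0.23⁴/4 = 0.00219787 m⁴.
Centre of pressure: y_p = y_c + I_c/(y_c·A) = 7.33 + 0.00219787/(7.33 × 0.16619) = 7.33 + 0.00180424 = 7.3318 m along the plane.
The resultant acts 0.23 + 0.00180424 = 0.231804 m (along the plate) below the hinge at the top edge, so the moment about the hinge is M = F × 0.231804 = 9.73947 × 0.231804 = 2.25765 kN·m.
A normal force at the bottom, 0.46 m from the hinge, must supply this moment: P = 2.25765/0.46 = 4.90793 kN.

P ≈ 4.908 kN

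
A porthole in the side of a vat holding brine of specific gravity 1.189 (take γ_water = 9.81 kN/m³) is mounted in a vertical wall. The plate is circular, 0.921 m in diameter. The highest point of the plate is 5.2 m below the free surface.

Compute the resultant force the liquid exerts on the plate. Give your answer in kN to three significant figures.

γ = 1.189 × 9.81 = 11.66409 kN/m³.
The centroid is at the centre, 0.4605 m below the top of the plate, so the centroid depth is h_c = 5.2 + 0.4605 = 5.6605 m.
A = π(0.4605)² = 0.666207 m².
Resultant F = γ·h_c·A = 11.66409 × 5.6605 × 0.666207 = 43.986 kN.

F ≈ 44.0 kN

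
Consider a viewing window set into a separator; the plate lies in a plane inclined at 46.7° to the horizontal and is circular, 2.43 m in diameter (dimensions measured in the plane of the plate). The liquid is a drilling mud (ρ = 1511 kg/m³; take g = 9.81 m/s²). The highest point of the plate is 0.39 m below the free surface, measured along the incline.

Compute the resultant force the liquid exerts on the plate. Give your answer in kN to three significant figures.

F ≈ 80.3 kN

γ = ρg = 1511 × 9.81 / 1000 = 14.82291 kN/m³.
Let θ = 46.7° be the plate's angle to the horizontal; measure y along the incline from where the plane meets the free surface. Vertical depth h = y·sinθ with sinθ = 0.727773.
The centroid is at the centre, 1.215 m below the top of the plate, so y_c = 0.39 + 1.215 = 1.605 m and h_c = 1.605 × 0.727773 = 1.16808 m.
A = π(1.215)² = 4.6377 m².
Resultant F = γ·h_c·A = 14.82291 × 1.16808 × 4.6377 = 80.2987 kN.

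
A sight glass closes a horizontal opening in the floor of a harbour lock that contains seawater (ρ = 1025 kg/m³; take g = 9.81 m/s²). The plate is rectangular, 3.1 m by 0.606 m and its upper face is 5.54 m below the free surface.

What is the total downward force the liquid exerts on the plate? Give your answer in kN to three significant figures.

γ = ρg = 1025 × 9.81 / 1000 = 10.05525 kN/m³.
The plate is horizontal, so pressure is uniform at p = γ·h = 10.05525 × 5.54 = 55.7061 kN/m².
A = 3.1 × 0.606 = 1.8786 m².
F = p·A = 55.7061 × 1.8786 = 104.649 kN.

F ≈ 105 kN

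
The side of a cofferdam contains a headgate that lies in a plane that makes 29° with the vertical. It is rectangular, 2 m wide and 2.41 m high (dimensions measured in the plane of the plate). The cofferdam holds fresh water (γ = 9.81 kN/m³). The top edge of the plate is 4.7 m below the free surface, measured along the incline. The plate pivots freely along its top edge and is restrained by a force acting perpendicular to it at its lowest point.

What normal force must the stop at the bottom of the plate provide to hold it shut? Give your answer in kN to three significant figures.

γ = 9.81 kN/m³.
The plate makes 29° with the vertical, i.e. θ = 90° − 29° = 61° to the horizontal. Measuring y along the incline from the free-surface line, vertical depth h = y·sinθ with sinθ = 0.874620.
The centroid lies 2.41/2 = 1.205 m below the top edge, so y_c = 4.7 + 1.205 = 5.905 m and h_c = 5.905 × 0.874620 = 5.16463 m.
A = 2 × 2.41 = 4.82 m².
Resultant F = γ·h_c·A = 9.81 × 5.16463 × 4.82 = 244.205 kN.
I_c = b·h³/12 = 2 × 2.41³/12 = 2.33292 m⁴.
Centre of pressure: y_p = y_c + I_c/(y_c·A) = 5.905 + 2.33292/(5.905 × 4.82) = 5.905 + 0.0819658 = 5.98697 m along the plane.
The resultant acts 1.205 + 0.0819658 = 1.28697 m (along the plate) below the hinge at the top edge, so the moment about the hinge is M = F × 1.28697 = 244.205 × 1.28697 = 314.285 kN·m.
A normal force at the bottom, 2.41 m from the hinge, must supply this moment: P = 314.285/2.41 = 130.409 kN.

P ≈ 130 kN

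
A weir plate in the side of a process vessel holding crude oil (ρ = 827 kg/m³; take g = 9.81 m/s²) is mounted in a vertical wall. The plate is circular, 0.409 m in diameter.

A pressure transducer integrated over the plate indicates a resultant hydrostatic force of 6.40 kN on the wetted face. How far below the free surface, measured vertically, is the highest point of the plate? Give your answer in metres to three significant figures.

d_top ≈ 5.80 m

γ = ρg = 827 × 9.81 / 1000 = 8.11287 kN/m³.
A = π(0.2045)² = 0.131382 m².
From F = γ·h_c·A, the centroid depth is h_c = 6.40/(8.11287 × 0.131382) = 6.0044 m.
The centroid is at the centre, 0.2045 m below the top of the plate, so the highest point sits at h_top = 6.0044 − 0.2045 = 5.7999 m below the surface.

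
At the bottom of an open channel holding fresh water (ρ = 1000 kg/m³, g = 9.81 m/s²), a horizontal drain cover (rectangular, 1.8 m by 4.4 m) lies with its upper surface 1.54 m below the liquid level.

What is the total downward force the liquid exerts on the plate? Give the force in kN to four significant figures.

F ≈ 119.7 kN

γ = ρg = 1000 × 9.81 = 9810 N/m³ = 9.81 kN/m³.
The plate is horizontal, so pressure is uniform at p = γ·h = 9.81 × 1.54 = 15.1074 kN/m².
A = 1.8 × 4.4 = 7.92 m².
F = p·A = 15.1074 × 7.92 = 119.651 kN.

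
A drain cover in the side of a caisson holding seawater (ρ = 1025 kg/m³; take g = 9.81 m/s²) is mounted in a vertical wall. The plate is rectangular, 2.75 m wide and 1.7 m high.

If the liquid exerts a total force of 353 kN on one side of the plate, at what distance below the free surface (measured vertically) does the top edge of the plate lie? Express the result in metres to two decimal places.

γ = ρg = 1025 × 9.81 / 1000 = 10.05525 kN/m³.
A = 2.75 × 1.7 = 4.675 m².
From F = γ·h_c·A, the centroid depth is h_c = 353/(10.05525 × 4.675) = 7.50931 m.
The centroid lies 1.7/2 = 0.85 m below the top edge, so the top edge sits at h_top = 7.50931 − 0.85 = 6.65931 m below the surface.

d_top ≈ 6.66 m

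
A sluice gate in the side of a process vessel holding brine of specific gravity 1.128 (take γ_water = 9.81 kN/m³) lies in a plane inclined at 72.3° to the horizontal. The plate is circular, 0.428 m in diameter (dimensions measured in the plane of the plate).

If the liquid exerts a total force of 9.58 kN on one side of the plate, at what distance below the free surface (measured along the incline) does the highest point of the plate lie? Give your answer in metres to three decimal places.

γ = 1.128 × 9.81 = 11.06568 kN/m³.
A = π(0.214)² = 0.143872 m².
From F = γ·h_c·A, the centroid depth is h_c = 9.58/(11.06568 × 0.143872) = 6.01743 m.
Let θ = 72.3° be the plate's angle to the horizontal; measure y along the incline from where the plane meets the free surface. Vertical depth h = y·sinθ with sinθ = 0.952661.
Along the incline, y_c = h_c/sinθ = 6.01743/0.952661 = 6.31644 m.
The centroid is at the centre, 0.214 m below the top of the plate, so the highest point sits at y_top = 6.31644 − 0.214 = 6.10244 m along the incline.

y_top ≈ 6.102 m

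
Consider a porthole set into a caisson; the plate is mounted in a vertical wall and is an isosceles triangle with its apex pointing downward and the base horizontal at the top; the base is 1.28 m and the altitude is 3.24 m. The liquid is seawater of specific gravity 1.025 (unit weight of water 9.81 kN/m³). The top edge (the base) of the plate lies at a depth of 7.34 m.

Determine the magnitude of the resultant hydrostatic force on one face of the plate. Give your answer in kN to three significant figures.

F ≈ 176 kN

γ = 1.025 × 9.81 = 10.05525 kN/m³.
With the apex down, the centroid sits h/3 = 3.24/3 = 1.08 m below the base (the top edge), so the centroid depth is h_c = 7.34 + 1.08 = 8.42 m.
A = ½ × 1.28 × 3.24 = 2.0736 m².
Resultant F = γ·h_c·A = 10.05525 × 8.42 × 2.0736 = 175.562 kN.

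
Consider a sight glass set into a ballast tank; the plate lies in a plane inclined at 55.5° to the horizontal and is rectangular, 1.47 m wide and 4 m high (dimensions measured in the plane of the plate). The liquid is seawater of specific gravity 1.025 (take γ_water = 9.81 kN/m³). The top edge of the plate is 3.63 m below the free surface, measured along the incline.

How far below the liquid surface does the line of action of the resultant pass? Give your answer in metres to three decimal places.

γ = 1.025 × 9.81 = 10.05525 kN/m³.
Let θ = 55.5° be the plate's angle to the horizontal; measure y along the incline from where the plane meets the free surface. Vertical depth h = y·sinθ with sinθ = 0.824126.
The centroid lies 4/2 = 2 m below the top edge, so y_c = 3.63 + 2 = 5.63 m and h_c = 5.63 × 0.824126 = 4.63983 m.
A = 1.47 × 4 = 5.88 m².
Resultant F = γ·h_c·A = 10.05525 × 4.63983 × 5.88 = 274.329 kN.
I_c = b·h³/12 = 1.47 × 4³/12 = 7.84 m⁴.
Centre of pressure: y_p = y_c + I_c/(y_c·A) = 5.63 + 7.84/(5.63 × 5.88) = 5.63 + 0.236827 = 5.86683 m along the plane.
Vertically, h_p = y_p·sinθ = 5.86683 × 0.824126 = 4.83501 m.

h_p = 4.835 m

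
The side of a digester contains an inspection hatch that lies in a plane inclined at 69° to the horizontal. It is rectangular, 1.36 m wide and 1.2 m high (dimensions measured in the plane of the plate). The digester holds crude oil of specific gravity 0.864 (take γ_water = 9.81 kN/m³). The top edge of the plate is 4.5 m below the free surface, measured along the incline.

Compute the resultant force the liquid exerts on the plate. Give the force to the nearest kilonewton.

γ = 0.864 × 9.81 = 8.47584 kN/m³.
Let θ = 69° be the plate's angle to the horizontal; measure y along the incline from where the plane meets the free surface. Vertical depth h = y·sinθ with sinθ = 0.933580.
The centroid lies 1.2/2 = 0.6 m below the top edge, so y_c = 4.5 + 0.6 = 5.1 m and h_c = 5.1 × 0.933580 = 4.76126 m.
A = 1.36 × 1.2 = 1.632 m².
Resultant F = γ·h_c·A = 8.47584 × 4.76126 × 1.632 = 65.8605 kN.

F ≈ 66 kN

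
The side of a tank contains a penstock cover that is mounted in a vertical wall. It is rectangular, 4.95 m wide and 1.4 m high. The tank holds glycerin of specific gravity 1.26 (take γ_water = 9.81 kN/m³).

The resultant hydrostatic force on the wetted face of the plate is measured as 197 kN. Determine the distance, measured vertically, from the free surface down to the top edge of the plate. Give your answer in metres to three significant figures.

d_top ≈ 1.60 m

γ = 1.26 × 9.81 = 12.3606 kN/m³.
A = 4.95 × 1.4 = 6.93 m².
From F = γ·h_c·A, the centroid depth is h_c = 197/(12.3606 × 6.93) = 2.29982 m.
The centroid lies 1.4/2 = 0.7 m below the top edge, so the top edge sits at h_top = 2.29982 − 0.7 = 1.59982 m below the surface.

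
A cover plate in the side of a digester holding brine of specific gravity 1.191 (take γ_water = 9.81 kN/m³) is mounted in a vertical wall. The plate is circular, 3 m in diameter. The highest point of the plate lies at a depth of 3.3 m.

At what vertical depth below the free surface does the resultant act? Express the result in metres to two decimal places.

h_p = 4.92 m

γ = 1.191 × 9.81 = 11.68371 kN/m³.
The centroid is at the centre, 1.5 m below the top of the plate, so the centroid depth is h_c = 3.3 + 1.5 = 4.8 m.
A = π(1.5)² = 7.06858 m².
Resultant F = γ·h_c·A = 11.68371 × 4.8 × 7.06858 = 396.419 kN.
I_c = πr⁴/4 = π × 1.5⁴/4 = 3.97608 m⁴.
Centre of pressure: y_p = y_c + I_c/(y_c·A) = 4.8 + 3.97608/(4.8 × 7.06858) = 4.8 + 0.117188 = 4.91719 m along the plane.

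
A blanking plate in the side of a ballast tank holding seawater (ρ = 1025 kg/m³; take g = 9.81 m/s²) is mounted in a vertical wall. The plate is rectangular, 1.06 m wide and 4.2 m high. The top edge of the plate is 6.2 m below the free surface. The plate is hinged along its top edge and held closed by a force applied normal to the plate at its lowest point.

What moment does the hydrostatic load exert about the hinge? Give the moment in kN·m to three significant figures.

M ≈ 846 kN·m

γ = ρg = 1025 × 9.81 / 1000 = 10.05525 kN/m³.
The centroid lies 4.2/2 = 2.1 m below the top edge, so the centroid depth is h_c = 6.2 + 2.1 = 8.3 m.
A = 1.06 × 4.2 = 4.452 m².
Resultant F = γ·h_c·A = 10.05525 × 8.3 × 4.452 = 371.558 kN.
I_c = b·h³/12 = 1.06 × 4.2³/12 = 6.54444 m⁴.
Centre of pressure: y_p = y_c + I_c/(y_c·A) = 8.3 + 6.54444/(8.3 × 4.452) = 8.3 + 0.177108 = 8.47711 m along the plane.
The resultant acts 2.1 + 0.177108 = 2.27711 m (along the plate) below the hinge at the top edge, so the moment about the hinge is M = F × 2.27711 = 371.558 × 2.27711 = 846.078 kN·m.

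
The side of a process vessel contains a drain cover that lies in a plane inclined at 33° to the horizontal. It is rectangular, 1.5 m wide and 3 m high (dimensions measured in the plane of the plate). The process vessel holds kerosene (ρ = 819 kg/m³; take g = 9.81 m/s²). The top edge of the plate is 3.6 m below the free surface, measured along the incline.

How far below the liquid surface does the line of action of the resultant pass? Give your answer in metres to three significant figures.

γ = ρg = 819 × 9.81 / 1000 = 8.03439 kN/m³.
Let θ = 33° be the plate's angle to the horizontal; measure y along the incline from where the plane meets the free surface. Vertical depth h = y·sinθ with sinθ = 0.544639.
The centroid lies 3/2 = 1.5 m below the top edge, so y_c = 3.6 + 1.5 = 5.1 m and h_c = 5.1 × 0.544639 = 2.77766 m.
A = 1.5 × 3 = 4.5 m².
Resultant F = γ·h_c·A = 8.03439 × 2.77766 × 4.5 = 100.426 kN.
I_c = b·h³/12 = 1.5 × 3³/12 = 3.375 m⁴.
Centre of pressure: y_p = y_c + I_c/(y_c·A) = 5.1 + 3.375/(5.1 × 4.5) = 5.1 + 0.147059 = 5.24706 m along the plane.
Vertically, h_p = y_p·sinθ = 5.24706 × 0.544639 = 2.85775 m.

h_p = 2.86 m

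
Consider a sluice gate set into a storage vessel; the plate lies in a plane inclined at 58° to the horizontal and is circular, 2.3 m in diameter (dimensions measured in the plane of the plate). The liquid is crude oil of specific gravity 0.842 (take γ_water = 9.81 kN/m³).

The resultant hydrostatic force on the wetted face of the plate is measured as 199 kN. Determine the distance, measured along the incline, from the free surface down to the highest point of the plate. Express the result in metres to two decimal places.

γ = 0.842 × 9.81 = 8.26002 kN/m³.
A = π(1.15)² = 4.15476 m².
From F = γ·h_c·A, the centroid depth is h_c = 199/(8.26002 × 4.15476) = 5.79864 m.
Let θ = 58° be the plate's angle to the horizontal; measure y along the incline from where the plane meets the free surface. Vertical depth h = y·sinθ with sinθ = 0.848048.
Along the incline, y_c = h_c/sinθ = 5.79864/0.848048 = 6.83763 m.
The centroid is at the centre, 1.15 m below the top of the plate, so the highest point sits at y_top = 6.83763 − 1.15 = 5.68763 m along the incline.

y_top ≈ 5.69 m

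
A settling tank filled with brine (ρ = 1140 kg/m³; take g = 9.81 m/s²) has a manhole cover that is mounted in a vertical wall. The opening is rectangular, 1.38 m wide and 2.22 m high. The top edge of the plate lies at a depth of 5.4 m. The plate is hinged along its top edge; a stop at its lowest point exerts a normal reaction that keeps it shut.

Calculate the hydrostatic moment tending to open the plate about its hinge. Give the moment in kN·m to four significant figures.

M ≈ 261.6 kN·m

γ = ρg = 1140 × 9.81 / 1000 = 11.1834 kN/m³.
The centroid lies 2.22/2 = 1.11 m below the top edge, so the centroid depth is h_c = 5.4 + 1.11 = 6.51 m.
A = 1.38 × 2.22 = 3.0636 m².
Resultant F = γ·h_c·A = 11.1834 × 6.51 × 3.0636 = 223.042 kN.
I_c = b·h³/12 = 1.38 × 2.22³/12 = 1.25822 m⁴.
Centre of pressure: y_p = y_c + I_c/(y_c·A) = 6.51 + 1.25822/(6.51 × 3.0636) = 6.51 + 0.0630875 = 6.57309 m along the plane.
The resultant acts 1.11 + 0.0630875 = 1.17309 m (along the plate) below the hinge at the top edge, so the moment about the hinge is M = F × 1.17309 = 223.042 × 1.17309 = 261.648 kN·m.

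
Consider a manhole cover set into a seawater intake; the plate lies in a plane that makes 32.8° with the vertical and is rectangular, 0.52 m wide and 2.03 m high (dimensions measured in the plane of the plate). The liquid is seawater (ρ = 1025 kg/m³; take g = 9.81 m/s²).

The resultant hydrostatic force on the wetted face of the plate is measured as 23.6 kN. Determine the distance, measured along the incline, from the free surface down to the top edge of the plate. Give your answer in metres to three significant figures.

y_top ≈ 1.63 m

γ = ρg = 1025 × 9.81 / 1000 = 10.05525 kN/m³.
A = 0.52 × 2.03 = 1.0556 m².
From F = γ·h_c·A, the centroid depth is h_c = 23.6/(10.05525 × 1.0556) = 2.22341 m.
The plate makes 32.8° with the vertical, i.e. θ = 90° − 32.8° = 57.2° to the horizontal. Measuring y along the incline from the free-surface line, vertical depth h = y·sinθ with sinθ = 0.840567.
Along the incline, y_c = h_c/sinθ = 2.22341/0.840567 = 2.64513 m.
The centroid lies 2.03/2 = 1.015 m below the top edge, so the top edge sits at y_top = 2.64513 − 1.015 = 1.63013 m along the incline.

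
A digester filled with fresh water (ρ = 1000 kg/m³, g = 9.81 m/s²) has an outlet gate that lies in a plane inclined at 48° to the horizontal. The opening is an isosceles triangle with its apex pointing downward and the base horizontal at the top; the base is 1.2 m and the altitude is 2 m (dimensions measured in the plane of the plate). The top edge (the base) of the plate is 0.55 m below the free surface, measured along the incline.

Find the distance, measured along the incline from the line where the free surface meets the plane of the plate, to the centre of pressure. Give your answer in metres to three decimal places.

y_p = 1.399 m

γ = ρg = 1000 × 9.81 = 9810 N/m³ = 9.81 kN/m³.
Let θ = 48° be the plate's angle to the horizontal; measure y along the incline from where the plane meets the free surface. Vertical depth h = y·sinθ with sinθ = 0.743145.
With the apex down, the centroid sits h/3 = 2/3 = 0.666667 m below the base (the top edge), so y_c = 0.55 + 0.666667 = 1.21667 m and h_c = 1.21667 × 0.743145 = 0.904162 m.
A = ½ × 1.2 × 2 = 1.2 m².
Resultant F = γ·h_c·A = 9.81 × 0.904162 × 1.2 = 10.6438 kN.
I_c = b·h³/36 = 1.2 × 2³/36 = 0.266667 m⁴.
Centre of pressure: y_p = y_c + I_c/(y_c·A) = 1.21667 + 0.266667/(1.21667 × 1.2) = 1.21667 + 0.182648 = 1.39932 m along the plane.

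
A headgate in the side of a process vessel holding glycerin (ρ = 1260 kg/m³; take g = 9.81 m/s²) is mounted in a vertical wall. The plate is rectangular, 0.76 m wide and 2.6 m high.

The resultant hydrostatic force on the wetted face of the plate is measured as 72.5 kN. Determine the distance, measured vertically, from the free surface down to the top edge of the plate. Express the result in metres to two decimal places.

γ = ρg = 1260 × 9.81 / 1000 = 12.3606 kN/m³.
A = 0.76 × 2.6 = 1.976 m².
From F = γ·h_c·A, the centroid depth is h_c = 72.5/(12.3606 × 1.976) = 2.96833 m.
The centroid lies 2.6/2 = 1.3 m below the top edge, so the top edge sits at h_top = 2.96833 − 1.3 = 1.66833 m below the surface.

d_top ≈ 1.67 m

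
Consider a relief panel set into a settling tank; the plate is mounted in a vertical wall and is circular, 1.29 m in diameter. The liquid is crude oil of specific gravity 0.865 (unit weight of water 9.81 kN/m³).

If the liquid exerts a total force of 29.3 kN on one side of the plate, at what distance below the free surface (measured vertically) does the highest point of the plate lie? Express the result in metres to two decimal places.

γ = 0.865 × 9.81 = 8.48565 kN/m³.
A = π(0.645)² = 1.30698 m².
From F = γ·h_c·A, the centroid depth is h_c = 29.3/(8.48565 × 1.30698) = 2.64188 m.
The centroid is at the centre, 0.645 m below the top of the plate, so the highest point sits at h_top = 2.64188 − 0.645 = 1.99688 m below the surface.

d_top ≈ 2.00 m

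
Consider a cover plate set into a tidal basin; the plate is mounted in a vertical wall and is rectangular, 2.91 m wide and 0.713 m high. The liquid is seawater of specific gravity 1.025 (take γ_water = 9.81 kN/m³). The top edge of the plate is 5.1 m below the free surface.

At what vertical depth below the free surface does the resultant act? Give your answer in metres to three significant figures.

h_p = 5.46 m

γ = 1.025 × 9.81 = 10.05525 kN/m³.
The centroid lies 0.713/2 = 0.3565 m below the top edge, so the centroid depth is h_c = 5.1 + 0.3565 = 5.4565 m.
A = 2.91 × 0.713 = 2.07483 m².
Resultant F = γ·h_c·A = 10.05525 × 5.4565 × 2.07483 = 113.839 kN.
I_c = b·h³/12 = 2.91 × 0.713³/12 = 0.0878983 m⁴.
Centre of pressure: y_p = y_c + I_c/(y_c·A) = 5.4565 + 0.0878983/(5.4565 × 2.07483) = 5.4565 + 0.00776397 = 5.46426 m along the plane.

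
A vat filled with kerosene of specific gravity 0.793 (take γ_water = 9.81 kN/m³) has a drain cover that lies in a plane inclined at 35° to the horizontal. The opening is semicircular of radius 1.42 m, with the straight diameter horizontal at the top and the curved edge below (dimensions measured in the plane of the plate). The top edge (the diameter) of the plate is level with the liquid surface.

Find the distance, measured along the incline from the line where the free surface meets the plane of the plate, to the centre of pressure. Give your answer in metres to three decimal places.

y_p = 0.836 m

γ = 0.793 × 9.81 = 7.77933 kN/m³.
Let θ = 35° be the plate's angle to the horizontal; measure y along the incline from where the plane meets the free surface. Vertical depth h = y·sinθ with sinθ = 0.573576.
The centroid of a semicircle lies 4r/(3π) = 0.602667 m from the diameter, here below the top edge, so y_c = 0.602667 m and h_c = 0.602667 × 0.573576 = 0.345675 m.
A = πr²/2 = π × 1.42²/2 = 3.16735 m².
Resultant F = γ·h_c·A = 7.77933 × 0.345675 × 3.16735 = 8.51738 kN.
I_c = (π/8 − 8/(9π))·r⁴ = 0.109757 × 1.42⁴ = 0.446258 m⁴.
Centre of pressure: y_p = y_c + I_c/(y_c·A) = 0.602667 + 0.446258/(0.602667 × 3.16735) = 0.602667 + 0.233783 = 0.83645 m along the plane.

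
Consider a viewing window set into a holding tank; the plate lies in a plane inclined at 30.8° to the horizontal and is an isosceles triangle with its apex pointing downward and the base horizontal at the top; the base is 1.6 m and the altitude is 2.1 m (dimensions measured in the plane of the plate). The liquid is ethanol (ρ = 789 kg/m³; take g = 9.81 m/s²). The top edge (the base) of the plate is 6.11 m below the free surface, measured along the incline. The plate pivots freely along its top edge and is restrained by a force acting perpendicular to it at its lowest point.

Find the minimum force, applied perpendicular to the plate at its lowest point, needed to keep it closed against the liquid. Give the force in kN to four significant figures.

P ≈ 15.89 kN

γ = ρg = 789 × 9.81 / 1000 = 7.74009 kN/m³.
Let θ = 30.8° be the plate's angle to the horizontal; measure y along the incline from where the plane meets the free surface. Vertical depth h = y·sinθ with sinθ = 0.512043.
With the apex down, the centroid sits h/3 = 2.1/3 = 0.7 m below the base (the top edge), so y_c = 6.11 + 0.7 = 6.81 m and h_c = 6.81 × 0.512043 = 3.48701 m.
A = ½ × 1.6 × 2.1 = 1.68 m².
Resultant F = γ·h_c·A = 7.74009 × 3.48701 × 1.68 = 45.3428 kN.
I_c = b·h³/36 = 1.6 × 2.1³/36 = 0.4116 m⁴.
Centre of pressure: y_p = y_c + I_c/(y_c·A) = 6.81 + 0.4116/(6.81 × 1.68) = 6.81 + 0.0359765 = 6.84598 m along the plane.
The resultant acts 0.7 + 0.0359765 = 0.735976 m (along the plate) below the hinge at the top edge, so the moment about the hinge is M = F × 0.735976 = 45.3428 × 0.735976 = 33.3712 kN·m.
A normal force at the bottom, 2.1 m from the hinge, must supply this moment: P = 33.3712/2.1 = 15.891 kN.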